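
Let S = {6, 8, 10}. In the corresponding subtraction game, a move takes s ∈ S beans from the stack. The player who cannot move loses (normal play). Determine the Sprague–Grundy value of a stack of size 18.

G(0) = 0
G(1) = mex{} = 0
G(2) = mex{} = 0
G(3) = mex{} = 0
G(4) = mex{} = 0
G(5) = mex{} = 0
G(6) = mex{0} = 1
G(7) = mex{0} = 1
G(8) = mex{0,0} = 1
G(9) = mex{0,0} = 1
G(10) = mex{0,0,0} = 1
G(11) = mex{0,0,0} = 1
G(12) = mex{1,0,0} = 2
G(13) = mex{1,0,0} = 2
G(14) = mex{1,1,0} = 2
G(15) = mex{1,1,0} = 2
G(16) = mex{1,1,1} = 0
G(17) = mex{1,1,1} = 0
G(18) = mex{2,1,1} = 0

0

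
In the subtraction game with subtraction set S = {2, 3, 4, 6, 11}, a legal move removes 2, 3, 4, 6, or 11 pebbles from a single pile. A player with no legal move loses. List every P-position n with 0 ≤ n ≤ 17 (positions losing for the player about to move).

n :  0  1  2  3  4  5  6  7  8  9 10 11 12 13 14 15 16 17
G :  0  0  1  1  2  2  3  3  0  0  1  1  2  2  3  3  0  0
P-positions are exactly the n with G(n) = 0.

0, 1, 8, 9, 16, 17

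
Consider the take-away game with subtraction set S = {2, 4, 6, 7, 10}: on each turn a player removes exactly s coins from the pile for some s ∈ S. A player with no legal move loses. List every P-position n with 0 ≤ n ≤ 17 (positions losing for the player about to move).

n :  0  1  2  3  4  5  6  7  8  9 10 11 12 13 14 15 16 17
G :  0  0  1  1  2  2  3  3  4  0  5  1  0  2  1  3  2  0
P-positions are exactly the n with G(n) = 0.

0, 1, 9, 12, 17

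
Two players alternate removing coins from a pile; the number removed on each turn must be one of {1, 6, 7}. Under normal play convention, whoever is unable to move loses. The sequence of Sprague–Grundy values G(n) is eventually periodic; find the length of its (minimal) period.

n :  0  1  2  3  4  5  6  7  8  9 10 11 12 13 14 15 16 17 18 19 20 21 22 23 24 25
G :  0  1  0  1  0  1  2  3  2  3  2  3  0  1  0  1  0  1  2  3  2  3  2  3  0  1
G(n+12) = G(n) holds for n = 0,…,6 (a full window of length max(S) = 7), so the sequence is purely periodic with period 12.

12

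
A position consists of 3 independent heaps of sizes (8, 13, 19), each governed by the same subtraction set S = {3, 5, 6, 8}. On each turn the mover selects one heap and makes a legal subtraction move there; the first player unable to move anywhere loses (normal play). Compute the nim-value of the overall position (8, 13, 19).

0

All heaps use S = {3, 5, 6, 8}:
G(0) = 0
G(1) = mex{} = 0
G(2) = mex{} = 0
G(3) = mex{0} = 1
G(4) = mex{0} = 1
G(5) = mex{0,0} = 1
G(6) = mex{1,0,0} = 2
G(7) = mex{1,0,0} = 2
G(8) = mex{1,1,0,0} = 2
G(9) = mex{2,1,1,0} = 3
G(10) = mex{2,1,1,0} = 3
G(11) = mex{2,2,1,1} = 0
G(12) = mex{3,2,2,1} = 0
G(13) = mex{3,2,2,1} = 0
G(14) = mex{0,3,2,2} = 1
G(15) = mex{0,3,3,2} = 1
G(16) = mex{0,0,3,2} = 1
G(17) = mex{1,0,0,3} = 2
G(18) = mex{1,0,0,3} = 2
G(19) = mex{1,1,0,0} = 2
Heap A: G(8) = 2.
Heap B: G(13) = 0.
Heap C: G(19) = 2.
Combined Grundy value = 2 ⊕ 0 ⊕ 2 = 0.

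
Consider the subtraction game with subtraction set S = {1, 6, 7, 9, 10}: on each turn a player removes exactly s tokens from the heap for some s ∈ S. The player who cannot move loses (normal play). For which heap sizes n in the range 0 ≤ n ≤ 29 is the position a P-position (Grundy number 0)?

0, 2, 4, 15, 17, 19

n :  0  1  2  3  4  5  6  7  8  9 10 11 12 13 14 15 16 17 18 19 20 21 22 23 24 25 26 27 28 29
G :  0  1  0  1  0  1  2  3  2  3  2  3  4  5  4  0  1  0  1  0  1  2  3  2  3  2  3  4  5  4
P-positions are exactly the n with G(n) = 0.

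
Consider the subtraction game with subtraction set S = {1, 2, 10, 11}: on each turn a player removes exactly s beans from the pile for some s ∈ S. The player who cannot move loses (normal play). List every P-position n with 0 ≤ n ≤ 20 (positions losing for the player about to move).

G(0) = 0
G(1) = mex{0} = 1
G(2) = mex{1,0} = 2
G(3) = mex{2,1} = 0
G(4) = mex{0,2} = 1
G(5) = mex{1,0} = 2
G(6) = mex{2,1} = 0
G(7) = mex{0,2} = 1
G(8) = mex{1,0} = 2
G(9) = mex{2,1} = 0
G(10) = mex{0,2,0} = 1
G(11) = mex{1,0,1,0} = 2
G(12) = mex{2,1,2,1} = 0
G(13) = mex{0,2,0,2} = 1
G(14) = mex{1,0,1,0} = 2
G(15) = mex{2,1,2,1} = 0
G(16) = mex{0,2,0,2} = 1
G(17) = mex{1,0,1,0} = 2
G(18) = mex{2,1,2,1} = 0
G(19) = mex{0,2,0,2} = 1
G(20) = mex{1,0,1,0} = 2
P-positions are exactly the n with G(n) = 0.

0, 3, 6, 9, 12, 15, 18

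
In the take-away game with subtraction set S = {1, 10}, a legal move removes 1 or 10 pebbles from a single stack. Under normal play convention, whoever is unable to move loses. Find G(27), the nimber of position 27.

1

G(0) = 0
G(1) = mex{0} = 1
G(2) = mex{1} = 0
G(3) = mex{0} = 1
G(4) = mex{1} = 0
G(5) = mex{0} = 1
G(6) = mex{1} = 0
G(7) = mex{0} = 1
G(8) = mex{1} = 0
G(9) = mex{0} = 1
G(10) = mex{1,0} = 2
G(11) = mex{2,1} = 0
G(12) = mex{0,0} = 1
G(13) = mex{1,1} = 0
G(14) = mex{0,0} = 1
G(15) = mex{1,1} = 0
G(16) = mex{0,0} = 1
G(17) = mex{1,1} = 0
G(18) = mex{0,0} = 1
G(19) = mex{1,1} = 0
G(20) = mex{0,2} = 1
G(21) = mex{1,0} = 2
G(22) = mex{2,1} = 0
G(23) = mex{0,0} = 1
G(24) = mex{1,1} = 0
G(25) = mex{0,0} = 1
G(26) = mex{1,1} = 0
G(27) = mex{0,0} = 1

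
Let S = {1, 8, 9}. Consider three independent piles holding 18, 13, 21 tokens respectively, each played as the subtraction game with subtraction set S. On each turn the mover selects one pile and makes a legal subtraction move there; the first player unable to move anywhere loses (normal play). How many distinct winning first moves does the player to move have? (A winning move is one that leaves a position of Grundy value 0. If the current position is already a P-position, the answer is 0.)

All piles use S = {1, 8, 9}:
n :  0  1  2  3  4  5  6  7  8  9 10 11 12 13 14 15 16 17 18 19 20 21
G :  0  1  0  1  0  1  0  1  2  3  2  3  2  3  2  3  0  1  0  1  0  1
Pile A: G(18) = 0.
Pile B: G(13) = 3.
Pile C: G(21) = 1.
Combined Grundy value = 0 ⊕ 3 ⊕ 1 = 2.
A winning move leaves total XOR = 0, i.e. changes one component's Grundy value g to g ⊕ X where X is the current total.
Pile A: need g' = 0⊕2 = 2. Options: 18−1→G=1, 18−8→G=2, 18−9→G=3. Hits: 1.
Pile B: need g' = 3⊕2 = 1. Options: 13−1→G=2, 13−8→G=1, 13−9→G=0. Hits: 1.
Pile C: need g' = 1⊕2 = 3. Options: 21−1→G=0, 21−8→G=3, 21−9→G=2. Hits: 1.

3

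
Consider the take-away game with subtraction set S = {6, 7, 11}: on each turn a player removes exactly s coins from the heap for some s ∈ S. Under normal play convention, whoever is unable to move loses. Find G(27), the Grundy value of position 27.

1

n :  0  1  2  3  4  5  6  7  8  9 10 11 12 13 14 15 16 17 18 19 20 21 22 23 24 25 26 27
G :  0  0  0  0  0  0  1  1  1  1  1  1  2  2  2  2  2  0  0  0  0  0  0  1  1  1  1  1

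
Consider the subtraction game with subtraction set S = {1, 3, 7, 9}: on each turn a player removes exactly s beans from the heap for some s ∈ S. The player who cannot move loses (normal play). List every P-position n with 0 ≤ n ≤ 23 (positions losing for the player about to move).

n :  0  1  2  3  4  5  6  7  8  9 10 11 12 13 14 15 16 17 18 19 20 21 22 23
G :  0  1  0  1  0  1  0  1  0  1  0  1  0  1  0  1  0  1  0  1  0  1  0  1
P-positions are exactly the n with G(n) = 0.

0, 2, 4, 6, 8, 10, 12, 14, 16, 18, 20, 22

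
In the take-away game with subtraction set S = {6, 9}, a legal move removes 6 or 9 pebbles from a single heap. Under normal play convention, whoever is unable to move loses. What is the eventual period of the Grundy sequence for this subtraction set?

15

G(0) = 0
G(1) = mex{} = 0
G(2) = mex{} = 0
G(3) = mex{} = 0
G(4) = mex{} = 0
G(5) = mex{} = 0
G(6) = mex{0} = 1
G(7) = mex{0} = 1
G(8) = mex{0} = 1
G(9) = mex{0,0} = 1
G(10) = mex{0,0} = 1
G(11) = mex{0,0} = 1
G(12) = mex{1,0} = 2
G(13) = mex{1,0} = 2
G(14) = mex{1,0} = 2
G(15) = mex{1,1} = 0
G(16) = mex{1,1} = 0
G(17) = mex{1,1} = 0
G(18) = mex{2,1} = 0
G(19) = mex{2,1} = 0
G(20) = mex{2,1} = 0
G(21) = mex{0,2} = 1
G(22) = mex{0,2} = 1
G(23) = mex{0,2} = 1
G(24) = mex{0,0} = 1
G(25) = mex{0,0} = 1
G(26) = mex{0,0} = 1
G(27) = mex{1,0} = 2
G(28) = mex{1,0} = 2
G(29) = mex{1,0} = 2
G(30) = mex{1,1} = 0
G(31) = mex{1,1} = 0
G(n+15) = G(n) holds for n = 0,…,8 (a full window of length max(S) = 9), so the sequence is purely periodic with period 15.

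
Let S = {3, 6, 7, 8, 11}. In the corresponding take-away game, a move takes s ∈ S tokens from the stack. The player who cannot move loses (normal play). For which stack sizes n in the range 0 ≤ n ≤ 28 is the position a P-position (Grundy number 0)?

0, 1, 2, 14, 15, 16, 28

n :  0  1  2  3  4  5  6  7  8  9 10 11 12 13 14 15 16 17 18 19 20 21 22 23 24 25 26 27 28
G :  0  0  0  1  1  1  2  2  2  3  3  3  4  4  0  0  0  1  1  1  2  2  2  3  3  3  4  4  0
P-positions are exactly the n with G(n) = 0.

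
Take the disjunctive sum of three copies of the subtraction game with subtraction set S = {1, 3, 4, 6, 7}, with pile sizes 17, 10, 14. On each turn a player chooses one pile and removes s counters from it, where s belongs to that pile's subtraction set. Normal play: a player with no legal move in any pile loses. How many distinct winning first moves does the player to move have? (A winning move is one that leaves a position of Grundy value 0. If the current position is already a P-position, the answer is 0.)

4

All piles use S = {1, 3, 4, 6, 7}:
G(0) = 0
G(1) = mex{0} = 1
G(2) = mex{1} = 0
G(3) = mex{0,0} = 1
G(4) = mex{1,1,0} = 2
G(5) = mex{2,0,1} = 3
G(6) = mex{3,1,0,0} = 2
G(7) = mex{2,2,1,1,0} = 3
G(8) = mex{3,3,2,0,1} = 4
G(9) = mex{4,2,3,1,0} = 5
G(10) = mex{5,3,2,2,1} = 0
G(11) = mex{0,4,3,3,2} = 1
G(12) = mex{1,5,4,2,3} = 0
G(13) = mex{0,0,5,3,2} = 1
G(14) = mex{1,1,0,4,3} = 2
G(15) = mex{2,0,1,5,4} = 3
G(16) = mex{3,1,0,0,5} = 2
G(17) = mex{2,2,1,1,0} = 3
Pile A: G(17) = 3.
Pile B: G(10) = 0.
Pile C: G(14) = 2.
Combined Grundy value = 3 ⊕ 0 ⊕ 2 = 1.
A winning move leaves total XOR = 0, i.e. changes one component's Grundy value g to g ⊕ X where X is the current total.
Pile A: need g' = 3⊕1 = 2. Options: 17−1→G=2, 17−3→G=2, 17−4→G=1, 17−6→G=1, 17−7→G=0. Hits: 2.
Pile B: need g' = 0⊕1 = 1. Options: 10−1→G=5, 10−3→G=3, 10−4→G=2, 10−6→G=2, 10−7→G=1. Hits: 1.
Pile C: need g' = 2⊕1 = 3. Options: 14−1→G=1, 14−3→G=1, 14−4→G=0, 14−6→G=4, 14−7→G=3. Hits: 1.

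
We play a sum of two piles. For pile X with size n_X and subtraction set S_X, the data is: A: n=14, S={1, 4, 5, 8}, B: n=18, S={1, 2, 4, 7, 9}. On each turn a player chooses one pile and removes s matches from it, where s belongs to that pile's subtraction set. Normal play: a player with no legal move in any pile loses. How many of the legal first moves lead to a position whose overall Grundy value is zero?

Pile A, S = {1, 4, 5, 8}:
n :  0  1  2  3  4  5  6  7  8  9 10 11 12 13 14
G :  0  1  0  1  2  3  2  3  4  0  1  0  1  2  3
G_A(14) = 3.
Pile B, S = {1, 2, 4, 7, 9}:
n :  0  1  2  3  4  5  6  7  8  9 10 11 12 13 14 15 16 17 18
G :  0  1  2  0  1  2  0  1  2  3  4  0  1  2  0  1  2  0  1
G_B(18) = 1.
Combined Grundy value = 3 ⊕ 1 = 2.
A winning move leaves total XOR = 0, i.e. changes one component's Grundy value g to g ⊕ X where X is the current total.
Pile A: need g' = 3⊕2 = 1. Options: 14−1→G=2, 14−4→G=1, 14−5→G=0, 14−8→G=2. Hits: 1.
Pile B: need g' = 1⊕2 = 3. Options: 18−1→G=0, 18−2→G=2, 18−4→G=0, 18−7→G=0, 18−9→G=3. Hits: 1.

2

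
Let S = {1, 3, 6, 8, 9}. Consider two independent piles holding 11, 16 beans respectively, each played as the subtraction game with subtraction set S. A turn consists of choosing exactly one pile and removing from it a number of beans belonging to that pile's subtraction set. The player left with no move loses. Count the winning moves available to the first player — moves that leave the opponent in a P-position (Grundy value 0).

All piles use S = {1, 3, 6, 8, 9}:
G(0) = 0
G(1) = mex{0} = 1
G(2) = mex{1} = 0
G(3) = mex{0,0} = 1
G(4) = mex{1,1} = 0
G(5) = mex{0,0} = 1
G(6) = mex{1,1,0} = 2
G(7) = mex{2,0,1} = 3
G(8) = mex{3,1,0,0} = 2
G(9) = mex{2,2,1,1,0} = 3
G(10) = mex{3,3,0,0,1} = 2
G(11) = mex{2,2,1,1,0} = 3
G(12) = mex{3,3,2,0,1} = 4
G(13) = mex{4,2,3,1,0} = 5
G(14) = mex{5,3,2,2,1} = 0
G(15) = mex{0,4,3,3,2} = 1
G(16) = mex{1,5,2,2,3} = 0
Pile A: G(11) = 3.
Pile B: G(16) = 0.
Combined Grundy value = 3 ⊕ 0 = 3.
A winning move leaves total XOR = 0, i.e. changes one component's Grundy value g to g ⊕ X where X is the current total.
Pile A: need g' = 3⊕3 = 0. Options: 11−1→G=2, 11−3→G=2, 11−6→G=1, 11−8→G=1, 11−9→G=0. Hits: 1.
Pile B: need g' = 0⊕3 = 3. Options: 16−1→G=1, 16−3→G=5, 16−6→G=2, 16−8→G=2, 16−9→G=3. Hits: 1.

2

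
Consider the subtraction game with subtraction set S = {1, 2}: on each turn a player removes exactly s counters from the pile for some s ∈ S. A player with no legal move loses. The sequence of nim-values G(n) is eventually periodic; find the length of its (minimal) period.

n :  0  1  2  3  4  5  6  7  8  9 10 11 12 13 14
G :  0  1  2  0  1  2  0  1  2  0  1  2  0  1  2
G(n+3) = G(n) holds for n = 0,…,1 (a full window of length max(S) = 2), so the sequence is purely periodic with period 3.

3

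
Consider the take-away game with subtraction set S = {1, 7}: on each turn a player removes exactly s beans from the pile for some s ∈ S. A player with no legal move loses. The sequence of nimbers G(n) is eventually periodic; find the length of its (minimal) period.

2

n :  0  1  2  3  4  5  6  7  8  9 10 11 12 13 14
G :  0  1  0  1  0  1  0  1  0  1  0  1  0  1  0
G(n+2) = G(n) holds for n = 0,…,6 (a full window of length max(S) = 7), so the sequence is purely periodic with period 2.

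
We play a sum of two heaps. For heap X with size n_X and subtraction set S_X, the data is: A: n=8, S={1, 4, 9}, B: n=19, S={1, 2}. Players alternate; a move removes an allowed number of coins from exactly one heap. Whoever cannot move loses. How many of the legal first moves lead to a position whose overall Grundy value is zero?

Heap A, S = {1, 4, 9}:
n : 0 1 2 3 4 5 6 7 8
G : 0 1 0 1 2 0 1 0 1
G_A(8) = 1.
Heap B, S = {1, 2}:
G(0) = 0
G(1) = mex{0} = 1
G(2) = mex{1,0} = 2
G(3) = mex{2,1} = 0
G(4) = mex{0,2} = 1
G(5) = mex{1,0} = 2
G(6) = mex{2,1} = 0
G(7) = mex{0,2} = 1
G(8) = mex{1,0} = 2
G(9) = mex{2,1} = 0
G(10) = mex{0,2} = 1
G(11) = mex{1,0} = 2
G(12) = mex{2,1} = 0
G(13) = mex{0,2} = 1
G(14) = mex{1,0} = 2
G(15) = mex{2,1} = 0
G(16) = mex{0,2} = 1
G(17) = mex{1,0} = 2
G(18) = mex{2,1} = 0
G(19) = mex{0,2} = 1
G_B(19) = 1.
Combined Grundy value = 1 ⊕ 1 = 0.
A winning move leaves total XOR = 0, i.e. changes one component's Grundy value g to g ⊕ X where X is the current total.
Heap A: target g' = 1⊕0 = 1, but every legal move changes the Grundy value (mex property), so 0 moves.
Heap B: target g' = 1⊕0 = 1, but every legal move changes the Grundy value (mex property), so 0 moves.

0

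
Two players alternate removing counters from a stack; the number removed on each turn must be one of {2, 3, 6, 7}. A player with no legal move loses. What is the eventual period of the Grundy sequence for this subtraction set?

9

n :  0  1  2  3  4  5  6  7  8  9 10 11 12 13 14 15 16 17 18 19
G :  0  0  1  1  2  0  3  1  2  0  0  1  1  2  0  3  1  2  0  0
G(n+9) = G(n) holds for n = 0,…,6 (a full window of length max(S) = 7), so the sequence is purely periodic with period 9.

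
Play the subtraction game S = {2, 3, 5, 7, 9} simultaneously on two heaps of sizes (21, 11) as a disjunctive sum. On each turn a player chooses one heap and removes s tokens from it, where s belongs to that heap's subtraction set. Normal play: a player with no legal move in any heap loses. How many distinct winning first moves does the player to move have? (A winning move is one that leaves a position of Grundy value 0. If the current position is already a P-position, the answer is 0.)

All heaps use S = {2, 3, 5, 7, 9}:
G(0) = 0
G(1) = mex{} = 0
G(2) = mex{0} = 1
G(3) = mex{0,0} = 1
G(4) = mex{1,0} = 2
G(5) = mex{1,1,0} = 2
G(6) = mex{2,1,0} = 3
G(7) = mex{2,2,1,0} = 3
G(8) = mex{3,2,1,0} = 4
G(9) = mex{3,3,2,1,0} = 4
G(10) = mex{4,3,2,1,0} = 5
G(11) = mex{4,4,3,2,1} = 0
G(12) = mex{5,4,3,2,1} = 0
G(13) = mex{0,5,4,3,2} = 1
G(14) = mex{0,0,4,3,2} = 1
G(15) = mex{1,0,5,4,3} = 2
G(16) = mex{1,1,0,4,3} = 2
G(17) = mex{2,1,0,5,4} = 3
G(18) = mex{2,2,1,0,4} = 3
G(19) = mex{3,2,1,0,5} = 4
G(20) = mex{3,3,2,1,0} = 4
G(21) = mex{4,3,2,1,0} = 5
Heap A: G(21) = 5.
Heap B: G(11) = 0.
Combined Grundy value = 5 ⊕ 0 = 5.
A winning move leaves total XOR = 0, i.e. changes one component's Grundy value g to g ⊕ X where X is the current total.
Heap A: need g' = 5⊕5 = 0. Options: 21−2→G=4, 21−3→G=3, 21−5→G=2, 21−7→G=1, 21−9→G=0. Hits: 1.
Heap B: need g' = 0⊕5 = 5. Options: 11−2→G=4, 11−3→G=4, 11−5→G=3, 11−7→G=2, 11−9→G=1. Hits: 0.

1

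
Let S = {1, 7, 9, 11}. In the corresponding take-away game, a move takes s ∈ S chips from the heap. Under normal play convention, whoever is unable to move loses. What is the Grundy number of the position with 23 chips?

1

n :  0  1  2  3  4  5  6  7  8  9 10 11 12 13 14 15 16 17 18 19 20 21 22 23
G :  0  1  0  1  0  1  0  1  0  1  0  1  0  1  0  1  0  1  0  1  0  1  0  1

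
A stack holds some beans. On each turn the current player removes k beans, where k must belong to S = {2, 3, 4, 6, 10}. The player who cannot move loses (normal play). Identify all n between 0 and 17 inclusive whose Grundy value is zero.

0, 1, 8, 9, 16, 17

G(0) = 0
G(1) = mex{} = 0
G(2) = mex{0} = 1
G(3) = mex{0,0} = 1
G(4) = mex{1,0,0} = 2
G(5) = mex{1,1,0} = 2
G(6) = mex{2,1,1,0} = 3
G(7) = mex{2,2,1,0} = 3
G(8) = mex{3,2,2,1} = 0
G(9) = mex{3,3,2,1} = 0
G(10) = mex{0,3,3,2,0} = 1
G(11) = mex{0,0,3,2,0} = 1
G(12) = mex{1,0,0,3,1} = 2
G(13) = mex{1,1,0,3,1} = 2
G(14) = mex{2,1,1,0,2} = 3
G(15) = mex{2,2,1,0,2} = 3
G(16) = mex{3,2,2,1,3} = 0
G(17) = mex{3,3,2,1,3} = 0
P-positions are exactly the n with G(n) = 0.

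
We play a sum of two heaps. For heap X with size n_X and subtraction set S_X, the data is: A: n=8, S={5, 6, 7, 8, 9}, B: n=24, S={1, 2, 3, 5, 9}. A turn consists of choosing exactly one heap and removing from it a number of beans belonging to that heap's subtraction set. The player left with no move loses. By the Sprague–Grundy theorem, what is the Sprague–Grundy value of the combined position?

1

Heap A, S = {5, 6, 7, 8, 9}:
n : 0 1 2 3 4 5 6 7 8
G : 0 0 0 0 0 1 1 1 1
G_A(8) = 1.
Heap B, S = {1, 2, 3, 5, 9}:
n :  0  1  2  3  4  5  6  7  8  9 10 11 12 13 14 15 16 17 18 19 20 21 22 23 24
G :  0  1  2  3  0  1  2  3  0  1  2  3  0  1  2  3  0  1  2  3  0  1  2  3  0
G_B(24) = 0.
Combined Grundy value = 1 ⊕ 0 = 1.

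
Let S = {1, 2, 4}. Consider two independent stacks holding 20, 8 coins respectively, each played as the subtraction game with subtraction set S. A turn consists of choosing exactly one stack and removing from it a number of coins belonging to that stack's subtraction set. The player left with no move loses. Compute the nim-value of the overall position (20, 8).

0

All stacks use S = {1, 2, 4}:
G(0) = 0
G(1) = mex{0} = 1
G(2) = mex{1,0} = 2
G(3) = mex{2,1} = 0
G(4) = mex{0,2,0} = 1
G(5) = mex{1,0,1} = 2
G(6) = mex{2,1,2} = 0
G(7) = mex{0,2,0} = 1
G(8) = mex{1,0,1} = 2
G(9) = mex{2,1,2} = 0
G(10) = mex{0,2,0} = 1
G(11) = mex{1,0,1} = 2
G(12) = mex{2,1,2} = 0
G(13) = mex{0,2,0} = 1
G(14) = mex{1,0,1} = 2
G(15) = mex{2,1,2} = 0
G(16) = mex{0,2,0} = 1
G(17) = mex{1,0,1} = 2
G(18) = mex{2,1,2} = 0
G(19) = mex{0,2,0} = 1
G(20) = mex{1,0,1} = 2
Stack A: G(20) = 2.
Stack B: G(8) = 2.
Combined Grundy value = 2 ⊕ 2 = 0.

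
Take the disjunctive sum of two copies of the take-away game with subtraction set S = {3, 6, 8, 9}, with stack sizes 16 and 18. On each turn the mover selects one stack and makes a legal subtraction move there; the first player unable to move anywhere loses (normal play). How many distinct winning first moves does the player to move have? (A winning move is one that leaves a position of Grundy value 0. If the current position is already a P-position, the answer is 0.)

3

All stacks use S = {3, 6, 8, 9}:
G(0) = 0
G(1) = mex{} = 0
G(2) = mex{} = 0
G(3) = mex{0} = 1
G(4) = mex{0} = 1
G(5) = mex{0} = 1
G(6) = mex{1,0} = 2
G(7) = mex{1,0} = 2
G(8) = mex{1,0,0} = 2
G(9) = mex{2,1,0,0} = 3
G(10) = mex{2,1,0,0} = 3
G(11) = mex{2,1,1,0} = 3
G(12) = mex{3,2,1,1} = 0
G(13) = mex{3,2,1,1} = 0
G(14) = mex{3,2,2,1} = 0
G(15) = mex{0,3,2,2} = 1
G(16) = mex{0,3,2,2} = 1
G(17) = mex{0,3,3,2} = 1
G(18) = mex{1,0,3,3} = 2
Stack A: G(16) = 1.
Stack B: G(18) = 2.
Combined Grundy value = 1 ⊕ 2 = 3.
A winning move leaves total XOR = 0, i.e. changes one component's Grundy value g to g ⊕ X where X is the current total.
Stack A: need g' = 1⊕3 = 2. Options: 16−3→G=0, 16−6→G=3, 16−8→G=2, 16−9→G=2. Hits: 2.
Stack B: need g' = 2⊕3 = 1. Options: 18−3→G=1, 18−6→G=0, 18−8→G=3, 18−9→G=3. Hits: 1.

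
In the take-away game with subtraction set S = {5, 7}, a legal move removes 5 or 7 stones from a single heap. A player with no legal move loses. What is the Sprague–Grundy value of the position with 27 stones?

0

n :  0  1  2  3  4  5  6  7  8  9 10 11 12 13 14 15 16 17 18 19 20 21 22 23 24 25 26 27
G :  0  0  0  0  0  1  1  1  1  1  2  2  0  0  0  0  0  1  1  1  1  1  2  2  0  0  0  0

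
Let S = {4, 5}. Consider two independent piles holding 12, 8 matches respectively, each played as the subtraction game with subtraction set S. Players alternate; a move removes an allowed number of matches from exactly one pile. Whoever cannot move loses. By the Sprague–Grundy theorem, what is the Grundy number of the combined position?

2

All piles use S = {4, 5}:
G(0) = 0
G(1) = mex{} = 0
G(2) = mex{} = 0
G(3) = mex{} = 0
G(4) = mex{0} = 1
G(5) = mex{0,0} = 1
G(6) = mex{0,0} = 1
G(7) = mex{0,0} = 1
G(8) = mex{1,0} = 2
G(9) = mex{1,1} = 0
G(10) = mex{1,1} = 0
G(11) = mex{1,1} = 0
G(12) = mex{2,1} = 0
Pile A: G(12) = 0.
Pile B: G(8) = 2.
Combined Grundy value = 0 ⊕ 2 = 2.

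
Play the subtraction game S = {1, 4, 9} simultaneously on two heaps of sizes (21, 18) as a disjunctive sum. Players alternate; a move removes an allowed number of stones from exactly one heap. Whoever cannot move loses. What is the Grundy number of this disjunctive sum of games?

0

All heaps use S = {1, 4, 9}:
n :  0  1  2  3  4  5  6  7  8  9 10 11 12 13 14 15 16 17 18 19 20 21
G :  0  1  0  1  2  0  1  0  1  2  0  1  0  1  2  0  1  0  1  2  0  1
Heap A: G(21) = 1.
Heap B: G(18) = 1.
Combined Grundy value = 1 ⊕ 1 = 0.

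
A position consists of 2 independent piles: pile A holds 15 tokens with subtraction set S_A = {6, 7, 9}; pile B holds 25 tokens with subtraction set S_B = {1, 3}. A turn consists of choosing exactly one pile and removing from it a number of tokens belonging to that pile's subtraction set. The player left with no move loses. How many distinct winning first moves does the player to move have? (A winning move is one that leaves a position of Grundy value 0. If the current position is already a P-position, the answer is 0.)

Pile A, S = {6, 7, 9}:
n :  0  1  2  3  4  5  6  7  8  9 10 11 12 13 14 15
G :  0  0  0  0  0  0  1  1  1  1  1  1  2  2  2  0
G_A(15) = 0.
Pile B, S = {1, 3}:
n :  0  1  2  3  4  5  6  7  8  9 10 11 12 13 14 15 16 17 18 19 20 21 22 23 24 25
G :  0  1  0  1  0  1  0  1  0  1  0  1  0  1  0  1  0  1  0  1  0  1  0  1  0  1
G_B(25) = 1.
Combined Grundy value = 0 ⊕ 1 = 1.
A winning move leaves total XOR = 0, i.e. changes one component's Grundy value g to g ⊕ X where X is the current total.
Pile A: need g' = 0⊕1 = 1. Options: 15−6→G=1, 15−7→G=1, 15−9→G=1. Hits: 3.
Pile B: need g' = 1⊕1 = 0. Options: 25−1→G=0, 25−3→G=0. Hits: 2.

5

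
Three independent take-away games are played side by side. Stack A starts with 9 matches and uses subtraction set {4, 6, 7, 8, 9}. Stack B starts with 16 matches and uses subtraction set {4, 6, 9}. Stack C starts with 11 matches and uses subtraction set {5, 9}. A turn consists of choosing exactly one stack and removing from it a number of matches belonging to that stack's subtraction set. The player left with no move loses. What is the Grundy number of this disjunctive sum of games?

Stack A, S = {4, 6, 7, 8, 9}:
n : 0 1 2 3 4 5 6 7 8 9
G : 0 0 0 0 1 1 1 1 2 2
G_A(9) = 2.
Stack B, S = {4, 6, 9}:
G(0) = 0
G(1) = mex{} = 0
G(2) = mex{} = 0
G(3) = mex{} = 0
G(4) = mex{0} = 1
G(5) = mex{0} = 1
G(6) = mex{0,0} = 1
G(7) = mex{0,0} = 1
G(8) = mex{1,0} = 2
G(9) = mex{1,0,0} = 2
G(10) = mex{1,1,0} = 2
G(11) = mex{1,1,0} = 2
G(12) = mex{2,1,0} = 3
G(13) = mex{2,1,1} = 0
G(14) = mex{2,2,1} = 0
G(15) = mex{2,2,1} = 0
G(16) = mex{3,2,1} = 0
G_B(16) = 0.
Stack C, S = {5, 9}:
n :  0  1  2  3  4  5  6  7  8  9 10 11
G :  0  0  0  0  0  1  1  1  1  1  2  2
G_C(11) = 2.
Combined Grundy value = 2 ⊕ 0 ⊕ 2 = 0.

0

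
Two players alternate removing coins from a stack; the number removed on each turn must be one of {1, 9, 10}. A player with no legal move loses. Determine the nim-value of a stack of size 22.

G(0) = 0
G(1) = mex{0} = 1
G(2) = mex{1} = 0
G(3) = mex{0} = 1
G(4) = mex{1} = 0
G(5) = mex{0} = 1
G(6) = mex{1} = 0
G(7) = mex{0} = 1
G(8) = mex{1} = 0
G(9) = mex{0,0} = 1
G(10) = mex{1,1,0} = 2
G(11) = mex{2,0,1} = 3
G(12) = mex{3,1,0} = 2
G(13) = mex{2,0,1} = 3
G(14) = mex{3,1,0} = 2
G(15) = mex{2,0,1} = 3
G(16) = mex{3,1,0} = 2
G(17) = mex{2,0,1} = 3
G(18) = mex{3,1,0} = 2
G(19) = mex{2,2,1} = 0
G(20) = mex{0,3,2} = 1
G(21) = mex{1,2,3} = 0
G(22) = mex{0,3,2} = 1

1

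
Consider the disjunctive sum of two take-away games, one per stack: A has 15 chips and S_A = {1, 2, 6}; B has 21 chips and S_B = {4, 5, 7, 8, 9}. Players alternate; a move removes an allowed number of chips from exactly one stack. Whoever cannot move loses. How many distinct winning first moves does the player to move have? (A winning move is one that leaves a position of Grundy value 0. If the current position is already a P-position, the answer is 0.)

Stack A, S = {1, 2, 6}:
G(0) = 0
G(1) = mex{0} = 1
G(2) = mex{1,0} = 2
G(3) = mex{2,1} = 0
G(4) = mex{0,2} = 1
G(5) = mex{1,0} = 2
G(6) = mex{2,1,0} = 3
G(7) = mex{3,2,1} = 0
G(8) = mex{0,3,2} = 1
G(9) = mex{1,0,0} = 2
G(10) = mex{2,1,1} = 0
G(11) = mex{0,2,2} = 1
G(12) = mex{1,0,3} = 2
G(13) = mex{2,1,0} = 3
G(14) = mex{3,2,1} = 0
G(15) = mex{0,3,2} = 1
G_A(15) = 1.
Stack B, S = {4, 5, 7, 8, 9}:
n :  0  1  2  3  4  5  6  7  8  9 10 11 12 13 14 15 16 17 18 19 20 21
G :  0  0  0  0  1  1  1  1  2  2  2  2  3  0  0  0  0  1  1  1  1  2
G_B(21) = 2.
Combined Grundy value = 1 ⊕ 2 = 3.
A winning move leaves total XOR = 0, i.e. changes one component's Grundy value g to g ⊕ X where X is the current total.
Stack A: need g' = 1⊕3 = 2. Options: 15−1→G=0, 15−2→G=3, 15−6→G=2. Hits: 1.
Stack B: need g' = 2⊕3 = 1. Options: 21−4→G=1, 21−5→G=0, 21−7→G=0, 21−8→G=0, 21−9→G=3. Hits: 1.

2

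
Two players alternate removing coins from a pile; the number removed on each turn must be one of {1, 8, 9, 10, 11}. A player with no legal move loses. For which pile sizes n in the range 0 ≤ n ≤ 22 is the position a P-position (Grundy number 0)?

0, 2, 4, 6, 18, 20, 22

G(0) = 0
G(1) = mex{0} = 1
G(2) = mex{1} = 0
G(3) = mex{0} = 1
G(4) = mex{1} = 0
G(5) = mex{0} = 1
G(6) = mex{1} = 0
G(7) = mex{0} = 1
G(8) = mex{1,0} = 2
G(9) = mex{2,1,0} = 3
G(10) = mex{3,0,1,0} = 2
G(11) = mex{2,1,0,1,0} = 3
G(12) = mex{3,0,1,0,1} = 2
G(13) = mex{2,1,0,1,0} = 3
G(14) = mex{3,0,1,0,1} = 2
G(15) = mex{2,1,0,1,0} = 3
G(16) = mex{3,2,1,0,1} = 4
G(17) = mex{4,3,2,1,0} = 5
G(18) = mex{5,2,3,2,1} = 0
G(19) = mex{0,3,2,3,2} = 1
G(20) = mex{1,2,3,2,3} = 0
G(21) = mex{0,3,2,3,2} = 1
G(22) = mex{1,2,3,2,3} = 0
P-positions are exactly the n with G(n) = 0.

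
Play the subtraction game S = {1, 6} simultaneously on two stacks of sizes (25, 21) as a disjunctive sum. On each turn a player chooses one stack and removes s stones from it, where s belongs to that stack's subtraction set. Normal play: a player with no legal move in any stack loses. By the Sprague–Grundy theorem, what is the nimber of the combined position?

0

All stacks use S = {1, 6}:
G(0) = 0
G(1) = mex{0} = 1
G(2) = mex{1} = 0
G(3) = mex{0} = 1
G(4) = mex{1} = 0
G(5) = mex{0} = 1
G(6) = mex{1,0} = 2
G(7) = mex{2,1} = 0
G(8) = mex{0,0} = 1
G(9) = mex{1,1} = 0
G(10) = mex{0,0} = 1
G(11) = mex{1,1} = 0
G(12) = mex{0,2} = 1
G(13) = mex{1,0} = 2
G(14) = mex{2,1} = 0
G(15) = mex{0,0} = 1
G(16) = mex{1,1} = 0
G(17) = mex{0,0} = 1
G(18) = mex{1,1} = 0
G(19) = mex{0,2} = 1
G(20) = mex{1,0} = 2
G(21) = mex{2,1} = 0
G(22) = mex{0,0} = 1
G(23) = mex{1,1} = 0
G(24) = mex{0,0} = 1
G(25) = mex{1,1} = 0
Stack A: G(25) = 0.
Stack B: G(21) = 0.
Combined Grundy value = 0 ⊕ 0 = 0.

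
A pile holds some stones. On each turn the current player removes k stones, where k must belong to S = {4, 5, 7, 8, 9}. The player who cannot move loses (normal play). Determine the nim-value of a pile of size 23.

2

G(0) = 0
G(1) = mex{} = 0
G(2) = mex{} = 0
G(3) = mex{} = 0
G(4) = mex{0} = 1
G(5) = mex{0,0} = 1
G(6) = mex{0,0} = 1
G(7) = mex{0,0,0} = 1
G(8) = mex{1,0,0,0} = 2
G(9) = mex{1,1,0,0,0} = 2
G(10) = mex{1,1,0,0,0} = 2
G(11) = mex{1,1,1,0,0} = 2
G(12) = mex{2,1,1,1,0} = 3
G(13) = mex{2,2,1,1,1} = 0
G(14) = mex{2,2,1,1,1} = 0
G(15) = mex{2,2,2,1,1} = 0
G(16) = mex{3,2,2,2,1} = 0
G(17) = mex{0,3,2,2,2} = 1
G(18) = mex{0,0,2,2,2} = 1
G(19) = mex{0,0,3,2,2} = 1
G(20) = mex{0,0,0,3,2} = 1
G(21) = mex{1,0,0,0,3} = 2
G(22) = mex{1,1,0,0,0} = 2
G(23) = mex{1,1,0,0,0} = 2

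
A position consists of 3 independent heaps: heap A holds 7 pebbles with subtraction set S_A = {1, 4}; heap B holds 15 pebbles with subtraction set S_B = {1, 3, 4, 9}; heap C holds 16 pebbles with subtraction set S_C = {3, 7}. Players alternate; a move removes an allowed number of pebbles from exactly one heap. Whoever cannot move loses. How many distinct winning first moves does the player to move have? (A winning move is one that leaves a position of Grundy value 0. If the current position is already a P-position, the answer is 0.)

6

Heap A, S = {1, 4}:
n : 0 1 2 3 4 5 6 7
G : 0 1 0 1 2 0 1 0
G_A(7) = 0.
Heap B, S = {1, 3, 4, 9}:
G(0) = 0
G(1) = mex{0} = 1
G(2) = mex{1} = 0
G(3) = mex{0,0} = 1
G(4) = mex{1,1,0} = 2
G(5) = mex{2,0,1} = 3
G(6) = mex{3,1,0} = 2
G(7) = mex{2,2,1} = 0
G(8) = mex{0,3,2} = 1
G(9) = mex{1,2,3,0} = 4
G(10) = mex{4,0,2,1} = 3
G(11) = mex{3,1,0,0} = 2
G(12) = mex{2,4,1,1} = 0
G(13) = mex{0,3,4,2} = 1
G(14) = mex{1,2,3,3} = 0
G(15) = mex{0,0,2,2} = 1
G_B(15) = 1.
Heap C, S = {3, 7}:
G(0) = 0
G(1) = mex{} = 0
G(2) = mex{} = 0
G(3) = mex{0} = 1
G(4) = mex{0} = 1
G(5) = mex{0} = 1
G(6) = mex{1} = 0
G(7) = mex{1,0} = 2
G(8) = mex{1,0} = 2
G(9) = mex{0,0} = 1
G(10) = mex{2,1} = 0
G(11) = mex{2,1} = 0
G(12) = mex{1,1} = 0
G(13) = mex{0,0} = 1
G(14) = mex{0,2} = 1
G(15) = mex{0,2} = 1
G(16) = mex{1,1} = 0
G_C(16) = 0.
Combined Grundy value = 0 ⊕ 1 ⊕ 0 = 1.
A winning move leaves total XOR = 0, i.e. changes one component's Grundy value g to g ⊕ X where X is the current total.
Heap A: need g' = 0⊕1 = 1. Options: 7−1→G=1, 7−4→G=1. Hits: 2.
Heap B: need g' = 1⊕1 = 0. Options: 15−1→G=0, 15−3→G=0, 15−4→G=2, 15−9→G=2. Hits: 2.
Heap C: need g' = 0⊕1 = 1. Options: 16−3→G=1, 16−7→G=1. Hits: 2.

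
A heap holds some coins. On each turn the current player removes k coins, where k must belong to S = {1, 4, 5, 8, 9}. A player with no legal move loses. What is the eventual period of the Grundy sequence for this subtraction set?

G(0) = 0
G(1) = mex{0} = 1
G(2) = mex{1} = 0
G(3) = mex{0} = 1
G(4) = mex{1,0} = 2
G(5) = mex{2,1,0} = 3
G(6) = mex{3,0,1} = 2
G(7) = mex{2,1,0} = 3
G(8) = mex{3,2,1,0} = 4
G(9) = mex{4,3,2,1,0} = 5
G(10) = mex{5,2,3,0,1} = 4
G(11) = mex{4,3,2,1,0} = 5
G(12) = mex{5,4,3,2,1} = 0
G(13) = mex{0,5,4,3,2} = 1
G(14) = mex{1,4,5,2,3} = 0
G(15) = mex{0,5,4,3,2} = 1
G(16) = mex{1,0,5,4,3} = 2
G(17) = mex{2,1,0,5,4} = 3
G(18) = mex{3,0,1,4,5} = 2
G(19) = mex{2,1,0,5,4} = 3
G(20) = mex{3,2,1,0,5} = 4
G(21) = mex{4,3,2,1,0} = 5
G(22) = mex{5,2,3,0,1} = 4
G(23) = mex{4,3,2,1,0} = 5
G(24) = mex{5,4,3,2,1} = 0
G(25) = mex{0,5,4,3,2} = 1
G(n+12) = G(n) holds for n = 0,…,8 (a full window of length max(S) = 9), so the sequence is purely periodic with period 12.

12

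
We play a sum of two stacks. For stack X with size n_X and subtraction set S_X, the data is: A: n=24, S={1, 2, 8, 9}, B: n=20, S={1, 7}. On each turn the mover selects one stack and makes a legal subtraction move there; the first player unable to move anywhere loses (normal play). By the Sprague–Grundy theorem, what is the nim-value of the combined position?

Stack A, S = {1, 2, 8, 9}:
n :  0  1  2  3  4  5  6  7  8  9 10 11 12 13 14 15 16 17 18 19 20 21 22 23 24
G :  0  1  2  0  1  2  0  1  2  3  0  1  2  0  1  2  0  1  2  3  0  1  2  0  1
G_A(24) = 1.
Stack B, S = {1, 7}:
G(0) = 0
G(1) = mex{0} = 1
G(2) = mex{1} = 0
G(3) = mex{0} = 1
G(4) = mex{1} = 0
G(5) = mex{0} = 1
G(6) = mex{1} = 0
G(7) = mex{0,0} = 1
G(8) = mex{1,1} = 0
G(9) = mex{0,0} = 1
G(10) = mex{1,1} = 0
G(11) = mex{0,0} = 1
G(12) = mex{1,1} = 0
G(13) = mex{0,0} = 1
G(14) = mex{1,1} = 0
G(15) = mex{0,0} = 1
G(16) = mex{1,1} = 0
G(17) = mex{0,0} = 1
G(18) = mex{1,1} = 0
G(19) = mex{0,0} = 1
G(20) = mex{1,1} = 0
G_B(20) = 0.
Combined Grundy value = 1 ⊕ 0 = 1.

1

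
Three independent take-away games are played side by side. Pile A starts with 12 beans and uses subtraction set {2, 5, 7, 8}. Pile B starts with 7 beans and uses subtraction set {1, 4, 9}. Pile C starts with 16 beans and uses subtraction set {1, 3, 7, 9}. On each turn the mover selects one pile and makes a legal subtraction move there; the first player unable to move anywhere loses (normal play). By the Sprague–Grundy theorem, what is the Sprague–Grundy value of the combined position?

Pile A, S = {2, 5, 7, 8}:
n :  0  1  2  3  4  5  6  7  8  9 10 11 12
G :  0  0  1  1  0  2  1  3  2  2  0  3  1
G_A(12) = 1.
Pile B, S = {1, 4, 9}:
n : 0 1 2 3 4 5 6 7
G : 0 1 0 1 2 0 1 0
G_B(7) = 0.
Pile C, S = {1, 3, 7, 9}:
G(0) = 0
G(1) = mex{0} = 1
G(2) = mex{1} = 0
G(3) = mex{0,0} = 1
G(4) = mex{1,1} = 0
G(5) = mex{0,0} = 1
G(6) = mex{1,1} = 0
G(7) = mex{0,0,0} = 1
G(8) = mex{1,1,1} = 0
G(9) = mex{0,0,0,0} = 1
G(10) = mex{1,1,1,1} = 0
G(11) = mex{0,0,0,0} = 1
G(12) = mex{1,1,1,1} = 0
G(13) = mex{0,0,0,0} = 1
G(14) = mex{1,1,1,1} = 0
G(15) = mex{0,0,0,0} = 1
G(16) = mex{1,1,1,1} = 0
G_C(16) = 0.
Combined Grundy value = 1 ⊕ 0 ⊕ 0 = 1.

1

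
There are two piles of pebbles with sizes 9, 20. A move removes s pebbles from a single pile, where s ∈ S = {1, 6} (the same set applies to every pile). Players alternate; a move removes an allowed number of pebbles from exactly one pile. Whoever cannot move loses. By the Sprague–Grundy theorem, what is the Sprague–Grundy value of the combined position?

All piles use S = {1, 6}:
G(0) = 0
G(1) = mex{0} = 1
G(2) = mex{1} = 0
G(3) = mex{0} = 1
G(4) = mex{1} = 0
G(5) = mex{0} = 1
G(6) = mex{1,0} = 2
G(7) = mex{2,1} = 0
G(8) = mex{0,0} = 1
G(9) = mex{1,1} = 0
G(10) = mex{0,0} = 1
G(11) = mex{1,1} = 0
G(12) = mex{0,2} = 1
G(13) = mex{1,0} = 2
G(14) = mex{2,1} = 0
G(15) = mex{0,0} = 1
G(16) = mex{1,1} = 0
G(17) = mex{0,0} = 1
G(18) = mex{1,1} = 0
G(19) = mex{0,2} = 1
G(20) = mex{1,0} = 2
Pile A: G(9) = 0.
Pile B: G(20) = 2.
Combined Grundy value = 0 ⊕ 2 = 2.

2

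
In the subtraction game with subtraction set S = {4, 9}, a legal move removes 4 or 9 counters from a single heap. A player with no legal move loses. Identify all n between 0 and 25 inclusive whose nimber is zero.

n :  0  1  2  3  4  5  6  7  8  9 10 11 12 13 14 15 16 17 18 19 20 21 22 23 24 25
G :  0  0  0  0  1  1  1  1  0  2  2  2  1  0  0  0  0  1  1  1  1  0  2  2  2  1
P-positions are exactly the n with G(n) = 0.

0, 1, 2, 3, 8, 13, 14, 15, 16, 21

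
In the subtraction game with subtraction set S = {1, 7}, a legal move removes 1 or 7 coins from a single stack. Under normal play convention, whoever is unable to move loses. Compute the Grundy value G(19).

G(0) = 0
G(1) = mex{0} = 1
G(2) = mex{1} = 0
G(3) = mex{0} = 1
G(4) = mex{1} = 0
G(5) = mex{0} = 1
G(6) = mex{1} = 0
G(7) = mex{0,0} = 1
G(8) = mex{1,1} = 0
G(9) = mex{0,0} = 1
G(10) = mex{1,1} = 0
G(11) = mex{0,0} = 1
G(12) = mex{1,1} = 0
G(13) = mex{0,0} = 1
G(14) = mex{1,1} = 0
G(15) = mex{0,0} = 1
G(16) = mex{1,1} = 0
G(17) = mex{0,0} = 1
G(18) = mex{1,1} = 0
G(19) = mex{0,0} = 1

1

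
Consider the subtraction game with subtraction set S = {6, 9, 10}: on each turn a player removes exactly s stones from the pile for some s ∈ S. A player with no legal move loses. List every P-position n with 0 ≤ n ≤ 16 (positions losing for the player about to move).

0, 1, 2, 3, 4, 5, 16

n :  0  1  2  3  4  5  6  7  8  9 10 11 12 13 14 15 16
G :  0  0  0  0  0  0  1  1  1  1  1  1  2  2  2  2  0
P-positions are exactly the n with G(n) = 0.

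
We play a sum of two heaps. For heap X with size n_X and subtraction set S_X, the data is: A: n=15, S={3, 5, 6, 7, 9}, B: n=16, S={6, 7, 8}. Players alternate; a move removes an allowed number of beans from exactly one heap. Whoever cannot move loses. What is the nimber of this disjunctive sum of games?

1

Heap A, S = {3, 5, 6, 7, 9}:
G(0) = 0
G(1) = mex{} = 0
G(2) = mex{} = 0
G(3) = mex{0} = 1
G(4) = mex{0} = 1
G(5) = mex{0,0} = 1
G(6) = mex{1,0,0} = 2
G(7) = mex{1,0,0,0} = 2
G(8) = mex{1,1,0,0} = 2
G(9) = mex{2,1,1,0,0} = 3
G(10) = mex{2,1,1,1,0} = 3
G(11) = mex{2,2,1,1,0} = 3
G(12) = mex{3,2,2,1,1} = 0
G(13) = mex{3,2,2,2,1} = 0
G(14) = mex{3,3,2,2,1} = 0
G(15) = mex{0,3,3,2,2} = 1
G_A(15) = 1.
Heap B, S = {6, 7, 8}:
n :  0  1  2  3  4  5  6  7  8  9 10 11 12 13 14 15 16
G :  0  0  0  0  0  0  1  1  1  1  1  1  2  2  0  0  0
G_B(16) = 0.
Combined Grundy value = 1 ⊕ 0 = 1.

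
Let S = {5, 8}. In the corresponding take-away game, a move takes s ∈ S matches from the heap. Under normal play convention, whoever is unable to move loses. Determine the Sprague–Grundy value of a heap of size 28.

G(0) = 0
G(1) = mex{} = 0
G(2) = mex{} = 0
G(3) = mex{} = 0
G(4) = mex{} = 0
G(5) = mex{0} = 1
G(6) = mex{0} = 1
G(7) = mex{0} = 1
G(8) = mex{0,0} = 1
G(9) = mex{0,0} = 1
G(10) = mex{1,0} = 2
G(11) = mex{1,0} = 2
G(12) = mex{1,0} = 2
G(13) = mex{1,1} = 0
G(14) = mex{1,1} = 0
G(15) = mex{2,1} = 0
G(16) = mex{2,1} = 0
G(17) = mex{2,1} = 0
G(18) = mex{0,2} = 1
G(19) = mex{0,2} = 1
G(20) = mex{0,2} = 1
G(21) = mex{0,0} = 1
G(22) = mex{0,0} = 1
G(23) = mex{1,0} = 2
G(24) = mex{1,0} = 2
G(25) = mex{1,0} = 2
G(26) = mex{1,1} = 0
G(27) = mex{1,1} = 0
G(28) = mex{2,1} = 0

0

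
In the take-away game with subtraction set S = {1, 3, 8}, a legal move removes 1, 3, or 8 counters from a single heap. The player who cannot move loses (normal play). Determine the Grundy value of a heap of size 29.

1

G(0) = 0
G(1) = mex{0} = 1
G(2) = mex{1} = 0
G(3) = mex{0,0} = 1
G(4) = mex{1,1} = 0
G(5) = mex{0,0} = 1
G(6) = mex{1,1} = 0
G(7) = mex{0,0} = 1
G(8) = mex{1,1,0} = 2
G(9) = mex{2,0,1} = 3
G(10) = mex{3,1,0} = 2
G(11) = mex{2,2,1} = 0
G(12) = mex{0,3,0} = 1
G(13) = mex{1,2,1} = 0
G(14) = mex{0,0,0} = 1
G(15) = mex{1,1,1} = 0
G(16) = mex{0,0,2} = 1
G(17) = mex{1,1,3} = 0
G(18) = mex{0,0,2} = 1
G(19) = mex{1,1,0} = 2
G(20) = mex{2,0,1} = 3
G(21) = mex{3,1,0} = 2
G(22) = mex{2,2,1} = 0
G(23) = mex{0,3,0} = 1
G(24) = mex{1,2,1} = 0
G(25) = mex{0,0,0} = 1
G(26) = mex{1,1,1} = 0
G(27) = mex{0,0,2} = 1
G(28) = mex{1,1,3} = 0
G(29) = mex{0,0,2} = 1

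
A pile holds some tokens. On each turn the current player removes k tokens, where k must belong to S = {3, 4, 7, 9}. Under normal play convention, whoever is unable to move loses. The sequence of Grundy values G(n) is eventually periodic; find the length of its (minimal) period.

12

n :  0  1  2  3  4  5  6  7  8  9 10 11 12 13 14 15 16 17 18 19 20 21 22 23 24 25
G :  0  0  0  1  1  1  2  2  2  3  3  3  0  0  0  1  1  1  2  2  2  3  3  3  0  0
G(n+12) = G(n) holds for n = 0,…,8 (a full window of length max(S) = 9), so the sequence is purely periodic with period 12.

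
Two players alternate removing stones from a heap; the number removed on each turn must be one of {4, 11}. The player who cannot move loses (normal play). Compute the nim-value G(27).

1

n :  0  1  2  3  4  5  6  7  8  9 10 11 12 13 14 15 16 17 18 19 20 21 22 23 24 25 26 27
G :  0  0  0  0  1  1  1  1  0  0  0  2  1  1  1  0  0  0  0  1  1  1  1  0  0  0  2  1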